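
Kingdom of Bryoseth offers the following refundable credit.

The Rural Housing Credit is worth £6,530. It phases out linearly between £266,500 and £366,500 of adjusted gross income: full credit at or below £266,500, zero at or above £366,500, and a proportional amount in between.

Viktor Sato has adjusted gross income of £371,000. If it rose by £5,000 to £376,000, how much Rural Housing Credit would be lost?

£0

At £371,000 — £371,000 is at or above £366,500, so the credit is £0.
At £376,000 — £376,000 is at or above £366,500, so the credit is £0.
Lost: £0 − £0 = £0.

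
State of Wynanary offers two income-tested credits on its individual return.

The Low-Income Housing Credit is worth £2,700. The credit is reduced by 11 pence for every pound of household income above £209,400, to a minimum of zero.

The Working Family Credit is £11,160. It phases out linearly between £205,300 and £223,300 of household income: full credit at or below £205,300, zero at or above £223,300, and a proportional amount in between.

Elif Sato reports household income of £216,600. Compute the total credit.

Low-Income Housing Credit: 11% of the £7,200 excess over £209,400 is £792; credit = £2,700 − £792 = £1,908.
Working Family Credit: £216,600 is £11,300 into a £18,000 phase-out range, leaving 6,700/18,000 of the credit: £11,160 × 6,700/18,000 = £4,154.
Total: £1,908 + £4,154 = £6,062.

£6,062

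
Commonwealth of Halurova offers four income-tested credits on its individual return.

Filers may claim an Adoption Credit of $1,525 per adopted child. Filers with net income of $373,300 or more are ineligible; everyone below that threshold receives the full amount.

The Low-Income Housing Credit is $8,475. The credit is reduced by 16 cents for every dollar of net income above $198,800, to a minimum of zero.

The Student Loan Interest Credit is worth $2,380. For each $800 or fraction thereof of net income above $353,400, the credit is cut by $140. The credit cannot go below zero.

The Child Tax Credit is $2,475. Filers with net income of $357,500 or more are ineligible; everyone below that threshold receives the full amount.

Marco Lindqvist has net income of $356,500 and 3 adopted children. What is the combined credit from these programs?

Adoption Credit: base = 3 × $1,525 = $4,575. $356,500 is below the $373,300 cutoff, so the full $4,575 applies.
Low-Income Housing Credit: 16% of the $157,700 excess over $198,800 is $25,232 ≥ base, so the credit is $0.
Student Loan Interest Credit: income exceeds $353,400 by $3,100, which is 4 full-or-partial $800 increments; reduction = 4 × $140 = $560, leaving $1,820.
Child Tax Credit: $356,500 is below the $357,500 cutoff, so the full $2,475 applies.
Total: $4,575 + $0 + $1,820 + $2,475 = $8,870.

$8,870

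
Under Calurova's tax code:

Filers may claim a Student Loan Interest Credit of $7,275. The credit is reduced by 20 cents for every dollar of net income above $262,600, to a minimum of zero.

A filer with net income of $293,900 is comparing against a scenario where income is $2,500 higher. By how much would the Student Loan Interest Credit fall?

$500

At $293,900 — 20% of the $31,300 excess over $262,600 is $6,260; credit = $7,275 − $6,260 = $1,015.
At $296,400 — 20% of the $33,800 excess over $262,600 is $6,760; credit = $7,275 − $6,760 = $515.
Lost: $1,015 − $515 = $500.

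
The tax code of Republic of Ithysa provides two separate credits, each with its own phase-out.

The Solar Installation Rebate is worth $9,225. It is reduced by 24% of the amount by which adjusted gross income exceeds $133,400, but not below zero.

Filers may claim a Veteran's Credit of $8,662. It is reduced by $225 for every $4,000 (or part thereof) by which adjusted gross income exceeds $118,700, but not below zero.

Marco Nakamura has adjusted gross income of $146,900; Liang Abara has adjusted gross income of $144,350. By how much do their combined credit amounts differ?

$837

Marco ($146,900): Solar Installation Rebate: 24% of the $13,500 excess over $133,400 is $3,240; credit = $9,225 − $3,240 = $5,985. Veteran's Credit: income exceeds $118,700 by $28,200, which is 8 full-or-partial $4,000 increments; reduction = 8 × $225 = $1,800, leaving $6,862. total $5,985 + $6,862 = $12,847
Liang ($144,350): Solar Installation Rebate: 24% of the $10,950 excess over $133,400 is $2,628; credit = $9,225 − $2,628 = $6,597. Veteran's Credit: income exceeds $118,700 by $25,650, which is 7 full-or-partial $4,000 increments; reduction = 7 × $225 = $1,575, leaving $7,087. total $6,597 + $7,087 = $13,684
Difference: |$12,847 − $13,684| = $837.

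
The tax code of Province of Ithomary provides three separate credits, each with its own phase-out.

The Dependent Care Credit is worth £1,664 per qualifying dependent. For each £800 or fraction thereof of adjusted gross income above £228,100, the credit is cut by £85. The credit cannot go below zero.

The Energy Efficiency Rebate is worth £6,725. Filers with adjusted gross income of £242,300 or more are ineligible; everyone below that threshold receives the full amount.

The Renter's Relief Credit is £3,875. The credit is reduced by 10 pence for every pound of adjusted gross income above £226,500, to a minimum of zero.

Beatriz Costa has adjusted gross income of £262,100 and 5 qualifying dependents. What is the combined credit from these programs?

Dependent Care Credit: base = 5 × £1,664 = £8,320. income exceeds £228,100 by £34,000, which is 43 full-or-partial £800 increments; reduction = 43 × £85 = £3,655, leaving £4,665.
Energy Efficiency Rebate: £262,100 meets or exceeds the £242,300 cutoff, so the credit is £0.
Renter's Relief Credit: 10% of the £35,600 excess over £226,500 is £3,560; credit = £3,875 − £3,560 = £315.
Total: £4,665 + £0 + £315 = £4,980.

£4,980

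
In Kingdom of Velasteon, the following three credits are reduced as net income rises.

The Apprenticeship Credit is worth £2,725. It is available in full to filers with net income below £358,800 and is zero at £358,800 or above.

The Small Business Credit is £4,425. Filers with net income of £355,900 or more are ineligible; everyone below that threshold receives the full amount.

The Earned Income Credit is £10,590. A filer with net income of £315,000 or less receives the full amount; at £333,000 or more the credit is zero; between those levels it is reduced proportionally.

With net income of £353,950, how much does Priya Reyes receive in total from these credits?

£7,150

Apprenticeship Credit: £353,950 is below the £358,800 cutoff, so the full £2,725 applies.
Small Business Credit: £353,950 is below the £355,900 cutoff, so the full £4,425 applies.
Earned Income Credit: £353,950 is at or above £333,000, so the credit is £0.
Total: £2,725 + £4,425 + £0 = £7,150.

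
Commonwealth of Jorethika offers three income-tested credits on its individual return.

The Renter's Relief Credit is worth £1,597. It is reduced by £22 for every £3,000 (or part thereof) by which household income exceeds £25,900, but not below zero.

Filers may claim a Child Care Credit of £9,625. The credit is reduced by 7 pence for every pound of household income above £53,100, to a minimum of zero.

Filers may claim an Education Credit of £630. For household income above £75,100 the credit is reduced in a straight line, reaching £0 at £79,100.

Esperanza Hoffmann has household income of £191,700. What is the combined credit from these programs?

Renter's Relief Credit: income exceeds £25,900 by £165,800, which is 56 full-or-partial £3,000 increments; reduction = 56 × £22 = £1,232, leaving £365.
Child Care Credit: 7% of the £138,600 excess over £53,100 is £9,702 ≥ base, so the credit is £0.
Education Credit: £191,700 is at or above £79,100, so the credit is £0.
Total: £365 + £0 + £0 = £365.

£365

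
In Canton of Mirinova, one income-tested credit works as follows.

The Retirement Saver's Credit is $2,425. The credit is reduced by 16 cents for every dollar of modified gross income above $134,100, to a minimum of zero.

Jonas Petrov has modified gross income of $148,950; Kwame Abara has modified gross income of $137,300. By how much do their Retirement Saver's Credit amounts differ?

$1,864

Jonas ($148,950): Retirement Saver's Credit: 16% of the $14,850 excess over $134,100 is $2,376; credit = $2,425 − $2,376 = $49.
Kwame ($137,300): Retirement Saver's Credit: 16% of the $3,200 excess over $134,100 is $512; credit = $2,425 − $512 = $1,913.
Difference: |$49 − $1,913| = $1,864.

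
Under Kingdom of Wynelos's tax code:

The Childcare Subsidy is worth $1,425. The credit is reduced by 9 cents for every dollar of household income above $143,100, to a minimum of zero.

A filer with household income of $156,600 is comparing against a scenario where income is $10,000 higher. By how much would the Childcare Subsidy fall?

$210

At $156,600 — 9% of the $13,500 excess over $143,100 is $1,215; credit = $1,425 − $1,215 = $210.
At $166,600 — 9% of the $23,500 excess over $143,100 is $2,115 ≥ base, so the credit is $0.
Lost: $210 − $0 = $210.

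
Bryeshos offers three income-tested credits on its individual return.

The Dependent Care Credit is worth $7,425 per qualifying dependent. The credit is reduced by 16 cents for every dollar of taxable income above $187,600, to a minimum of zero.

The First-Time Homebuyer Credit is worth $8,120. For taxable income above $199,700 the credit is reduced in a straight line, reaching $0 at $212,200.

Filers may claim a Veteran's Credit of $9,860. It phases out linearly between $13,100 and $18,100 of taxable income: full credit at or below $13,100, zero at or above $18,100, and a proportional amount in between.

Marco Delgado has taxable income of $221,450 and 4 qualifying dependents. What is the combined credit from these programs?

Dependent Care Credit: base = 4 × $7,425 = $29,700. 16% of the $33,850 excess over $187,600 is $5,416; credit = $29,700 − $5,416 = $24,284.
First-Time Homebuyer Credit: $221,450 is at or above $212,200, so the credit is $0.
Veteran's Credit: $221,450 is at or above $18,100, so the credit is $0.
Total: $24,284 + $0 + $0 = $24,284.

$24,284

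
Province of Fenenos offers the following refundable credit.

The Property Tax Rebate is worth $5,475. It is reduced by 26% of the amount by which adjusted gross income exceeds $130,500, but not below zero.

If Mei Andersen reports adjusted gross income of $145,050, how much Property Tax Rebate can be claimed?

Property Tax Rebate: 26% of the $14,550 excess over $130,500 is $3,783; credit = $5,475 − $3,783 = $1,692.

$1,692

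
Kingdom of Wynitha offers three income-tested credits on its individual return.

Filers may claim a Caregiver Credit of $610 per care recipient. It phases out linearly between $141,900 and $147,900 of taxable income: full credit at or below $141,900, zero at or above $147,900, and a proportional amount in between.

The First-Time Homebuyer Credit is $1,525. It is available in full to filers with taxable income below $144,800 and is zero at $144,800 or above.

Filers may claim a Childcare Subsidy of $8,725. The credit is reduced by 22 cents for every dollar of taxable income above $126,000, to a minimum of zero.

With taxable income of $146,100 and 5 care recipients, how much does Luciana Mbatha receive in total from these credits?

Caregiver Credit: base = 5 × $610 = $3,050. $146,100 is $4,200 into a $6,000 phase-out range, leaving 1,800/6,000 of the credit: $3,050 × 1,800/6,000 = $915.
First-Time Homebuyer Credit: $146,100 meets or exceeds the $144,800 cutoff, so the credit is $0.
Childcare Subsidy: 22% of the $20,100 excess over $126,000 is $4,422; credit = $8,725 − $4,422 = $4,303.
Total: $915 + $0 + $4,303 = $5,218.

$5,218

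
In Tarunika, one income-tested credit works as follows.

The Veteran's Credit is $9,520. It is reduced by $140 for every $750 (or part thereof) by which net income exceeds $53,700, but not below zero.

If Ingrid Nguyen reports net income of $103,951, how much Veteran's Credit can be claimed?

Veteran's Credit: income exceeds $53,700 by $50,251 → 68 increments × $140 = $9,520 ≥ base, so the credit is $0.

$0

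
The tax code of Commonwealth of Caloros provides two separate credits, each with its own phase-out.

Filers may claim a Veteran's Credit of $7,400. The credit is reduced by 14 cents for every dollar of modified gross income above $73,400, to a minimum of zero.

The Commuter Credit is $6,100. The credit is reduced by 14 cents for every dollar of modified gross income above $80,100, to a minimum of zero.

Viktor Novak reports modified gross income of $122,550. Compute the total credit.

$676

Veteran's Credit: 14% of the $49,150 excess over $73,400 is $6,881; credit = $7,400 − $6,881 = $519.
Commuter Credit: 14% of the $42,450 excess over $80,100 is $5,943; credit = $6,100 − $5,943 = $157.
Total: $519 + $157 = $676.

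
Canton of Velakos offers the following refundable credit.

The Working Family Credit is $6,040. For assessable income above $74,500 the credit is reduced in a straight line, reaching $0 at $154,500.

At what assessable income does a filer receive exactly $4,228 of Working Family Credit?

$4,228 is 4,228/6,040 of the full $6,040, so 1,812/6,040 of the $80,000 range has been used: income = $74,500 + $80,000 × 1,812/6,040 = $98,500.

$98,500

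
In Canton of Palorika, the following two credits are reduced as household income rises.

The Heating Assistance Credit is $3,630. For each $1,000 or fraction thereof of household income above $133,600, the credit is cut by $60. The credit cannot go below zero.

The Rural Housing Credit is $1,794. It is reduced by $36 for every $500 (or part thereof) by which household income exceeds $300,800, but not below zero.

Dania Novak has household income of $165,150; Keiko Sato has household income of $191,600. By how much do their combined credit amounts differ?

Dania ($165,150): Heating Assistance Credit: income exceeds $133,600 by $31,550, which is 32 full-or-partial $1,000 increments; reduction = 32 × $60 = $1,920, leaving $1,710. Rural Housing Credit: $165,150 is at or below the $300,800 threshold, so the full $1,794 applies. total $1,710 + $1,794 = $3,504
Keiko ($191,600): Heating Assistance Credit: income exceeds $133,600 by $58,000, which is 58 full-or-partial $1,000 increments; reduction = 58 × $60 = $3,480, leaving $150. Rural Housing Credit: $191,600 is at or below the $300,800 threshold, so the full $1,794 applies. total $150 + $1,794 = $1,944
Difference: |$3,504 − $1,944| = $1,560.

$1,560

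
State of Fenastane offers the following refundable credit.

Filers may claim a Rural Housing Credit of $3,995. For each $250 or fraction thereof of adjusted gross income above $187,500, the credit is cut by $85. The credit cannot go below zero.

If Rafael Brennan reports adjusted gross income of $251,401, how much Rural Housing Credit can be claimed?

$0

Rural Housing Credit: income exceeds $187,500 by $63,901 → 256 increments × $85 = $21,760 ≥ base, so the credit is $0.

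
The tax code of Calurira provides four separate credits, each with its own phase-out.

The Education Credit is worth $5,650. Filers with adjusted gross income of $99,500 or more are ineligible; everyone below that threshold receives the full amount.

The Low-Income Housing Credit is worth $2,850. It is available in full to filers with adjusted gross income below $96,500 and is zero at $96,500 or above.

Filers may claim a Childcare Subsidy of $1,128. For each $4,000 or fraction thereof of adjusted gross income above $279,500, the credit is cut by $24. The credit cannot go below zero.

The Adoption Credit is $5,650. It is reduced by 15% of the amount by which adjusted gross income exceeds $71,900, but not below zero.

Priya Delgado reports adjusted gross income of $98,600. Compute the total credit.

$8,423

Education Credit: $98,600 is below the $99,500 cutoff, so the full $5,650 applies.
Low-Income Housing Credit: $98,600 meets or exceeds the $96,500 cutoff, so the credit is $0.
Childcare Subsidy: $98,600 is at or below the $279,500 threshold, so the full $1,128 applies.
Adoption Credit: 15% of the $26,700 excess over $71,900 is $4,005; credit = $5,650 − $4,005 = $1,645.
Total: $5,650 + $0 + $1,128 + $1,645 = $8,423.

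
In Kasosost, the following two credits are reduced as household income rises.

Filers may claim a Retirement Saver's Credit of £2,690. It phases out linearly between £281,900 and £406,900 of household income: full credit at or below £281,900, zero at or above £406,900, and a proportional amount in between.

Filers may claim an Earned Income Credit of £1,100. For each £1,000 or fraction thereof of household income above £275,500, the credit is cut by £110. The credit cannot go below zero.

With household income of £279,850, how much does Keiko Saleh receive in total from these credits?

£3,240

Retirement Saver's Credit: £279,850 is at or below the £281,900 threshold, so the full £2,690 applies.
Earned Income Credit: income exceeds £275,500 by £4,350, which is 5 full-or-partial £1,000 increments; reduction = 5 × £110 = £550, leaving £550.
Total: £2,690 + £550 = £3,240.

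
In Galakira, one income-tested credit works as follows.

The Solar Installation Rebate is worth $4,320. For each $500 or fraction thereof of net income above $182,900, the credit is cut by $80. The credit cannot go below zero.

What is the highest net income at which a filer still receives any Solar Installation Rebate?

After 53 increments the reduction is 53 × $80 = $4,240, leaving $80; one more increment wipes it out. Increment 53 ends at excess 53 × $500 = $26,500, so the highest qualifying income is $182,900 + $26,500 = $209,400.

$209,400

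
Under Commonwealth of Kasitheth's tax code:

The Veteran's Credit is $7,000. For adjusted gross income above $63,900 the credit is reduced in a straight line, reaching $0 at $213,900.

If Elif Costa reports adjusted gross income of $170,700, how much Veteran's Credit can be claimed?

$2,016

Veteran's Credit: $170,700 is $106,800 into a $150,000 phase-out range, leaving 43,200/150,000 of the credit: $7,000 × 43,200/150,000 = $2,016.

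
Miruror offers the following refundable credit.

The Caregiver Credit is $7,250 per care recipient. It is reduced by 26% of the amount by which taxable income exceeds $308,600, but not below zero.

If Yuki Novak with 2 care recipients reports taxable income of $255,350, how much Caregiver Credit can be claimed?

$14,500

Caregiver Credit: base = 2 × $7,250 = $14,500. $255,350 is at or below the $308,600 threshold, so the full $14,500 applies.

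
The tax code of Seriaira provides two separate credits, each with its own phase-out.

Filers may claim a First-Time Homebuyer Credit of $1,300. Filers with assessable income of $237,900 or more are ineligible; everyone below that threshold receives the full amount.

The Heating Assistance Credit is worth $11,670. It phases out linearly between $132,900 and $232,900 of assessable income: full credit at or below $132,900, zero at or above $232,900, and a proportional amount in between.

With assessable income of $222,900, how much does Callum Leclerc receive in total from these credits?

$2,467

First-Time Homebuyer Credit: $222,900 is below the $237,900 cutoff, so the full $1,300 applies.
Heating Assistance Credit: $222,900 is $90,000 into a $100,000 phase-out range, leaving 10,000/100,000 of the credit: $11,670 × 10,000/100,000 = $1,167.
Total: $1,300 + $1,167 = $2,467.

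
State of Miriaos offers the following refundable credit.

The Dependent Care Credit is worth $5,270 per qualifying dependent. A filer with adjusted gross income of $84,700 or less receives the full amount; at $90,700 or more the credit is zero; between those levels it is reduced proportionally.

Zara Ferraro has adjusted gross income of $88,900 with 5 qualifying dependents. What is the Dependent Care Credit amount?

Dependent Care Credit: base = 5 × $5,270 = $26,350. $88,900 is $4,200 into a $6,000 phase-out range, leaving 1,800/6,000 of the credit: $26,350 × 1,800/6,000 = $7,905.

$7,905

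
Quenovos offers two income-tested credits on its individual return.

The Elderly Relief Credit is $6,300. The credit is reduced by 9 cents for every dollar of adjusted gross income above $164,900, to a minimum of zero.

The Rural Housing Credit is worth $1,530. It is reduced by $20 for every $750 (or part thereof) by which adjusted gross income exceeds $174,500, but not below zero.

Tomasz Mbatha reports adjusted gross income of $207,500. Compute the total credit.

Elderly Relief Credit: 9% of the $42,600 excess over $164,900 is $3,834; credit = $6,300 − $3,834 = $2,466.
Rural Housing Credit: income exceeds $174,500 by $33,000, which is 44 full-or-partial $750 increments; reduction = 44 × $20 = $880, leaving $650.
Total: $2,466 + $650 = $3,116.

$3,116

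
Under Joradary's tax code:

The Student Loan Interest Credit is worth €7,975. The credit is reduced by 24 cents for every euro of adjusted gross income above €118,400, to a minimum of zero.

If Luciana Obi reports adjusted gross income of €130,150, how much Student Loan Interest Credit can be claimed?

€5,155

Student Loan Interest Credit: 24% of the €11,750 excess over €118,400 is €2,820; credit = €7,975 − €2,820 = €5,155.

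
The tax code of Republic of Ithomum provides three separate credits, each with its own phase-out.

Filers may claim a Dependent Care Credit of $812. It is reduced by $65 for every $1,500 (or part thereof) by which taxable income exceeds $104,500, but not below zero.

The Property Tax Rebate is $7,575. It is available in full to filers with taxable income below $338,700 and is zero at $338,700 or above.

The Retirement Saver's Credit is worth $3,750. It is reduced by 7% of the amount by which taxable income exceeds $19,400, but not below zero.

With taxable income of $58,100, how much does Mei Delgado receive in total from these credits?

$9,428

Dependent Care Credit: $58,100 is at or below the $104,500 threshold, so the full $812 applies.
Property Tax Rebate: $58,100 is below the $338,700 cutoff, so the full $7,575 applies.
Retirement Saver's Credit: 7% of the $38,700 excess over $19,400 is $2,709; credit = $3,750 − $2,709 = $1,041.
Total: $812 + $7,575 + $1,041 = $9,428.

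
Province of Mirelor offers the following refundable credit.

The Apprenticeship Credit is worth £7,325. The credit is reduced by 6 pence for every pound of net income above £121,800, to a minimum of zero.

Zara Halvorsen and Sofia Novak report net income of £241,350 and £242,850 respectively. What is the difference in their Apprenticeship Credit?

£90

Zara (£241,350): Apprenticeship Credit: 6% of the £119,550 excess over £121,800 is £7,173; credit = £7,325 − £7,173 = £152.
Sofia (£242,850): Apprenticeship Credit: 6% of the £121,050 excess over £121,800 is £7,263; credit = £7,325 − £7,263 = £62.
Difference: |£152 − £62| = £90.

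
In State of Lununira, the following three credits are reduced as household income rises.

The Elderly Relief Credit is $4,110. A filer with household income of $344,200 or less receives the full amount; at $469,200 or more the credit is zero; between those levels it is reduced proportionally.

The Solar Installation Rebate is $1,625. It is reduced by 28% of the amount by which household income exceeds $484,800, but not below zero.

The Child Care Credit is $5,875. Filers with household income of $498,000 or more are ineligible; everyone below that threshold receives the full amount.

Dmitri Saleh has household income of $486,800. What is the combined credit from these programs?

$6,940

Elderly Relief Credit: $486,800 is at or above $469,200, so the credit is $0.
Solar Installation Rebate: 28% of the $2,000 excess over $484,800 is $560; credit = $1,625 − $560 = $1,065.
Child Care Credit: $486,800 is below the $498,000 cutoff, so the full $5,875 applies.
Total: $0 + $1,065 + $5,875 = $6,940.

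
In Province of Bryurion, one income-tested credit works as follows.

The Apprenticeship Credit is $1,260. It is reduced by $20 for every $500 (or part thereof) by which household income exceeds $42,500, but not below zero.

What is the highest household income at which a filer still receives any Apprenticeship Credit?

After 62 increments the reduction is 62 × $20 = $1,240, leaving $20; one more increment wipes it out. Increment 62 ends at excess 62 × $500 = $31,000, so the highest qualifying income is $42,500 + $31,000 = $73,500.

$73,500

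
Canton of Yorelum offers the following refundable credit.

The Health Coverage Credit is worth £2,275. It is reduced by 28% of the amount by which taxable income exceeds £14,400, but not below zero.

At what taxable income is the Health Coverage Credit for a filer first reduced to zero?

£22,525

The credit falls by 28% of each pound above £14,400, so it reaches zero when the excess is £2,275 / 28% = £8,125: income = £14,400 + £8,125 = £22,525.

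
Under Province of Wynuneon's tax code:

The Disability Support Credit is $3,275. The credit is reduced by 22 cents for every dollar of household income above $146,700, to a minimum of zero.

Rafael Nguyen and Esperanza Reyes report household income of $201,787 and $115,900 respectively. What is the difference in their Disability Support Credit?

Rafael ($201,787): Disability Support Credit: 22% of the $55,087 excess over $146,700 is $12,119.14 ≥ base, so the credit is $0.
Esperanza ($115,900): Disability Support Credit: $115,900 is at or below the $146,700 threshold, so the full $3,275 applies.
Difference: |$0 − $3,275| = $3,275.

$3,275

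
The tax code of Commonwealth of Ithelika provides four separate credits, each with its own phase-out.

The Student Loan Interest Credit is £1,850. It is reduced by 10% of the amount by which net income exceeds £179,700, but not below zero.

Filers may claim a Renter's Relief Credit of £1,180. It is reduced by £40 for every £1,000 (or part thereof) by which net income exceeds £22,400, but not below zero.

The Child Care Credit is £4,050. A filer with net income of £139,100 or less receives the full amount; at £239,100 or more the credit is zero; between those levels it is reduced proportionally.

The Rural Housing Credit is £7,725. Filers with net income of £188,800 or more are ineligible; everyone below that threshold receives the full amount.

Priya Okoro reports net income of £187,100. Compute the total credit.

Student Loan Interest Credit: 10% of the £7,400 excess over £179,700 is £740; credit = £1,850 − £740 = £1,110.
Renter's Relief Credit: income exceeds £22,400 by £164,700 → 165 increments × £40 = £6,600 ≥ base, so the credit is £0.
Child Care Credit: £187,100 is £48,000 into a £100,000 phase-out range, leaving 52,000/100,000 of the credit: £4,050 × 52,000/100,000 = £2,106.
Rural Housing Credit: £187,100 is below the £188,800 cutoff, so the full £7,725 applies.
Total: £1,110 + £0 + £2,106 + £7,725 = £10,941.

£10,941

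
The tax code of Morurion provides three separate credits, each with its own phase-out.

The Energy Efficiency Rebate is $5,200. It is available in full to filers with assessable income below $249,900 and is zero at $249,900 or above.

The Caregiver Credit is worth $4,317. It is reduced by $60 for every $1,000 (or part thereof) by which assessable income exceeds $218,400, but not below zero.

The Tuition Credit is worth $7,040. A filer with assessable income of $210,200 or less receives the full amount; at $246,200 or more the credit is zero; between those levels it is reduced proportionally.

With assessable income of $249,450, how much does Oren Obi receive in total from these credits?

$7,597

Energy Efficiency Rebate: $249,450 is below the $249,900 cutoff, so the full $5,200 applies.
Caregiver Credit: income exceeds $218,400 by $31,050, which is 32 full-or-partial $1,000 increments; reduction = 32 × $60 = $1,920, leaving $2,397.
Tuition Credit: $249,450 is at or above $246,200, so the credit is $0.
Total: $5,200 + $2,397 + $0 = $7,597.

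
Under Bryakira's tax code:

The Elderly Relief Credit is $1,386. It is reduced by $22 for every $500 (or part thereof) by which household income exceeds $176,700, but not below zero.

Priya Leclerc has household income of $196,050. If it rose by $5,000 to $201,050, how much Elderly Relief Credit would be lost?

At $196,050 — income exceeds $176,700 by $19,350, which is 39 full-or-partial $500 increments; reduction = 39 × $22 = $858, leaving $528.
At $201,050 — income exceeds $176,700 by $24,350, which is 49 full-or-partial $500 increments; reduction = 49 × $22 = $1,078, leaving $308.
Lost: $528 − $308 = $220.

$220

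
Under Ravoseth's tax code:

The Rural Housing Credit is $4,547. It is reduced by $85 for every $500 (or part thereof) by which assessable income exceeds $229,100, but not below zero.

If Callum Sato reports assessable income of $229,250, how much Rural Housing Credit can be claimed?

$4,462

Rural Housing Credit: income exceeds $229,100 by $150, which is 1 full-or-partial $500 increment; reduction = 1 × $85 = $85, leaving $4,462.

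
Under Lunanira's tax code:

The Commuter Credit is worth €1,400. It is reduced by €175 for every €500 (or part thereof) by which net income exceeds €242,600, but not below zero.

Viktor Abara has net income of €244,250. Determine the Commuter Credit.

€700

Commuter Credit: income exceeds €242,600 by €1,650, which is 4 full-or-partial €500 increments; reduction = 4 × €175 = €700, leaving €700.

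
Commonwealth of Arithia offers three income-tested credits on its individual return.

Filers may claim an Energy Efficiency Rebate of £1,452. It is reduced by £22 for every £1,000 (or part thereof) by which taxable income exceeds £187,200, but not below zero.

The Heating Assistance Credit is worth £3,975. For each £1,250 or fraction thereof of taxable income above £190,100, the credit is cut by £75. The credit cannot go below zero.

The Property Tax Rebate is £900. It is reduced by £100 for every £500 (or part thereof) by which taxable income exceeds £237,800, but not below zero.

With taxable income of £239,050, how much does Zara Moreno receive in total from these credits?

Energy Efficiency Rebate: income exceeds £187,200 by £51,850, which is 52 full-or-partial £1,000 increments; reduction = 52 × £22 = £1,144, leaving £308.
Heating Assistance Credit: income exceeds £190,100 by £48,950, which is 40 full-or-partial £1,250 increments; reduction = 40 × £75 = £3,000, leaving £975.
Property Tax Rebate: income exceeds £237,800 by £1,250, which is 3 full-or-partial £500 increments; reduction = 3 × £100 = £300, leaving £600.
Total: £308 + £975 + £600 = £1,883.

£1,883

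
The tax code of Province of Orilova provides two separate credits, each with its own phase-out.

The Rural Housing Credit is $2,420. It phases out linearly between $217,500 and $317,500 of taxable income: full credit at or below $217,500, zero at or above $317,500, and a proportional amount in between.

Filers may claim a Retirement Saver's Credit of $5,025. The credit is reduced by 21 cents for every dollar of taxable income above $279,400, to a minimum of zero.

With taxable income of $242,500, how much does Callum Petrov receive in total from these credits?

$6,840

Rural Housing Credit: $242,500 is $25,000 into a $100,000 phase-out range, leaving 75,000/100,000 of the credit: $2,420 × 75,000/100,000 = $1,815.
Retirement Saver's Credit: $242,500 is at or below the $279,400 threshold, so the full $5,025 applies.
Total: $1,815 + $5,025 = $6,840.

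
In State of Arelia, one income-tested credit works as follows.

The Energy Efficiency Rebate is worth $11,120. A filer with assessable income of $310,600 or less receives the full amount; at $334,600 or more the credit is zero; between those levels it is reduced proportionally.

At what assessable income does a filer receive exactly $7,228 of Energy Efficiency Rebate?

$7,228 is 7,228/11,120 of the full $11,120, so 3,892/11,120 of the $24,000 range has been used: income = $310,600 + $24,000 × 3,892/11,120 = $319,000.

$319,000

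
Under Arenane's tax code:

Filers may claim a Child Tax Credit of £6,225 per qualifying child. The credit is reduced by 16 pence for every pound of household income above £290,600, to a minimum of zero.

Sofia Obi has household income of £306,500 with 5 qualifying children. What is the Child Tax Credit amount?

Child Tax Credit: base = 5 × £6,225 = £31,125. 16% of the £15,900 excess over £290,600 is £2,544; credit = £31,125 − £2,544 = £28,581.

£28,581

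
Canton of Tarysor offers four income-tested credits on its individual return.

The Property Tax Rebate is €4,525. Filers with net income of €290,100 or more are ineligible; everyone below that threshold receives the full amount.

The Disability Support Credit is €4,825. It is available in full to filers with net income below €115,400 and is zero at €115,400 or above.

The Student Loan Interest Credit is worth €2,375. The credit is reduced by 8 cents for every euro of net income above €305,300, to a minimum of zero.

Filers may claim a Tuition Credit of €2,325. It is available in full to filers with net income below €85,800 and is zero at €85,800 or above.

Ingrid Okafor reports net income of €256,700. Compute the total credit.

Property Tax Rebate: €256,700 is below the €290,100 cutoff, so the full €4,525 applies.
Disability Support Credit: €256,700 meets or exceeds the €115,400 cutoff, so the credit is €0.
Student Loan Interest Credit: €256,700 is at or below the €305,300 threshold, so the full €2,375 applies.
Tuition Credit: €256,700 meets or exceeds the €85,800 cutoff, so the credit is €0.
Total: €4,525 + €0 + €2,375 + €0 = €6,900.

€6,900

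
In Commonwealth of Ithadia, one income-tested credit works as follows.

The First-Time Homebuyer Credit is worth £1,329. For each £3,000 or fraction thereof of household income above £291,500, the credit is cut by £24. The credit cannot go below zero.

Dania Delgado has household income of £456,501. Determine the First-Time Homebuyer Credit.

First-Time Homebuyer Credit: income exceeds £291,500 by £165,001 → 56 increments × £24 = £1,344 ≥ base, so the credit is £0.

£0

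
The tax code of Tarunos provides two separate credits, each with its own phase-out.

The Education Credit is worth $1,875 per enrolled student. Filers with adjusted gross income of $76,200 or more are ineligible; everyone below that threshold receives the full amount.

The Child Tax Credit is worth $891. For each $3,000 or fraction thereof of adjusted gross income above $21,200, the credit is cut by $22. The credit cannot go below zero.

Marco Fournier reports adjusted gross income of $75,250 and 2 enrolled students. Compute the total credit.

$4,223

Education Credit: base = 2 × $1,875 = $3,750. $75,250 is below the $76,200 cutoff, so the full $3,750 applies.
Child Tax Credit: income exceeds $21,200 by $54,050, which is 19 full-or-partial $3,000 increments; reduction = 19 × $22 = $418, leaving $473.
Total: $3,750 + $473 = $4,223.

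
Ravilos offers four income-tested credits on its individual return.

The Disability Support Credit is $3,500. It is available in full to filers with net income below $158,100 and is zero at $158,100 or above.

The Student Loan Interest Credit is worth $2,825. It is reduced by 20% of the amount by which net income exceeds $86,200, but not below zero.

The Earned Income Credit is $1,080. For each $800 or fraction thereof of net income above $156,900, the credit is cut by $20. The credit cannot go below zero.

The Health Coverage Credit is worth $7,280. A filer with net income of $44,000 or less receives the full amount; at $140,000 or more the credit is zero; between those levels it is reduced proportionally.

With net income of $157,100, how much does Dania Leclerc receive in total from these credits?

Disability Support Credit: $157,100 is below the $158,100 cutoff, so the full $3,500 applies.
Student Loan Interest Credit: 20% of the $70,900 excess over $86,200 is $14,180 ≥ base, so the credit is $0.
Earned Income Credit: income exceeds $156,900 by $200, which is 1 full-or-partial $800 increment; reduction = 1 × $20 = $20, leaving $1,060.
Health Coverage Credit: $157,100 is at or above $140,000, so the credit is $0.
Total: $3,500 + $0 + $1,060 + $0 = $4,560.

$4,560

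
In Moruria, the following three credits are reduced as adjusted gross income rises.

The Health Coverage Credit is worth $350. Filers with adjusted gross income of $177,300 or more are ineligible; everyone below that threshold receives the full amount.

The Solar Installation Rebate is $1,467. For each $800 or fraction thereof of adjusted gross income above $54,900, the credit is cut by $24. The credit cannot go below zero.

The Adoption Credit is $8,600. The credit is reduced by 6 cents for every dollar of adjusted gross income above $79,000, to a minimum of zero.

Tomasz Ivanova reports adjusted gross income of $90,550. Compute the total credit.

$8,644

Health Coverage Credit: $90,550 is below the $177,300 cutoff, so the full $350 applies.
Solar Installation Rebate: income exceeds $54,900 by $35,650, which is 45 full-or-partial $800 increments; reduction = 45 × $24 = $1,080, leaving $387.
Adoption Credit: 6% of the $11,550 excess over $79,000 is $693; credit = $8,600 − $693 = $7,907.
Total: $350 + $387 + $7,907 = $8,644.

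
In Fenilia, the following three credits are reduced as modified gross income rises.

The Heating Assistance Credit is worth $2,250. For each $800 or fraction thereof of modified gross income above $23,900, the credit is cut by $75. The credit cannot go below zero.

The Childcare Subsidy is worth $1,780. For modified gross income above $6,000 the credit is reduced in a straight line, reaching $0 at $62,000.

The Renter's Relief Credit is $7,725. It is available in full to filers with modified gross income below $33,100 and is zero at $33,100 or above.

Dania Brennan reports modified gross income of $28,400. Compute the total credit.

$10,593

Heating Assistance Credit: income exceeds $23,900 by $4,500, which is 6 full-or-partial $800 increments; reduction = 6 × $75 = $450, leaving $1,800.
Childcare Subsidy: $28,400 is $22,400 into a $56,000 phase-out range, leaving 33,600/56,000 of the credit: $1,780 × 33,600/56,000 = $1,068.
Renter's Relief Credit: $28,400 is below the $33,100 cutoff, so the full $7,725 applies.
Total: $1,800 + $1,068 + $7,725 = $10,593.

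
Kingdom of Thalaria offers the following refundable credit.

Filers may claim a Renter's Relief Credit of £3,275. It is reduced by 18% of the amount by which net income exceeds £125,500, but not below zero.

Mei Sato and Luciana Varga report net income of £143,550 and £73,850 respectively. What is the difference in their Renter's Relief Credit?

£3,249

Mei (£143,550): Renter's Relief Credit: 18% of the £18,050 excess over £125,500 is £3,249; credit = £3,275 − £3,249 = £26.
Luciana (£73,850): Renter's Relief Credit: £73,850 is at or below the £125,500 threshold, so the full £3,275 applies.
Difference: |£26 − £3,275| = £3,249.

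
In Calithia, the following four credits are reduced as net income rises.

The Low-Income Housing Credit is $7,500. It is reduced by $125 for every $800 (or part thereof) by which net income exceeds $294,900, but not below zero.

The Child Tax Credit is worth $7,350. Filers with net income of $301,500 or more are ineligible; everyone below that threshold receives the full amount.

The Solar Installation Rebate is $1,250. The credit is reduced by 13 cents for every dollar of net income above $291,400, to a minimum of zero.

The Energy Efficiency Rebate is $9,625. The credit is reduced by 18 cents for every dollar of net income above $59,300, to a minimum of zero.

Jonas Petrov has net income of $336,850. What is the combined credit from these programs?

$875

Low-Income Housing Credit: income exceeds $294,900 by $41,950, which is 53 full-or-partial $800 increments; reduction = 53 × $125 = $6,625, leaving $875.
Child Tax Credit: $336,850 meets or exceeds the $301,500 cutoff, so the credit is $0.
Solar Installation Rebate: 13% of the $45,450 excess over $291,400 is $5,908.50 ≥ base, so the credit is $0.
Energy Efficiency Rebate: 18% of the $277,550 excess over $59,300 is $49,959 ≥ base, so the credit is $0.
Total: $875 + $0 + $0 + $0 = $875.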